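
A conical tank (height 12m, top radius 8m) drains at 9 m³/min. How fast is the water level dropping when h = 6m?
9/(16π) ≈ 0.179 m/min

r/h = 8/12, so r = (2/3)h
V = (1/3)πr²h = (1/3)π((2/3)h)²h = (4/27)πh³
dV/dh = (4/9)πh²
dh/dt = (dV/dt)/(dV/dh) = -9/((4/9)π·6²) = -9/(16π) m/min
The level is dropping at 9/(16π) ≈ 0.179 m/min.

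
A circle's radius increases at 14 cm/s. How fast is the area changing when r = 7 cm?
196π cm²/s

A = πr²
dA/dt = 2πr · dr/dt = 2π(7)(14) = 196π cm²/s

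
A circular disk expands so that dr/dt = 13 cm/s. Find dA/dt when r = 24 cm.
624π cm²/s

A = πr²
dA/dt = 2πr · dr/dt = 2π(24)(13) = 624π cm²/s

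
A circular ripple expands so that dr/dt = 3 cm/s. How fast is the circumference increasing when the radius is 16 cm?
6π cm/s

C = 2πr
dC/dt = 2π · dr/dt = 2π · 3 = 6π cm/s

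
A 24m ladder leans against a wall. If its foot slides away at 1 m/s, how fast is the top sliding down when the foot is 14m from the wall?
7√95/95 ≈ 0.7182 m/s

x² + y² = 24²
2x·dx/dt + 2y·dy/dt = 0
dy/dt = -x/y · dx/dt = -14/(2√95) · 1 = -7√95/95 m/s
The top is descending at 7√95/95 ≈ 0.7182 m/s.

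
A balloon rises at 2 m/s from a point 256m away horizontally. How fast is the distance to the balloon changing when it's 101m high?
202√75737/75737 ≈ 0.734 m/s

z² = 256² + y²
z = √(256² + 101²) = √75737
dz/dt = y/z · dy/dt = 101/√75737 · 2 = 202√75737/75737 ≈ 0.734 m/s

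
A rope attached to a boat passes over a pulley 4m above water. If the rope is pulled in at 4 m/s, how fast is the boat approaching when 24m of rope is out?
24√35/35 ≈ 4.057 m/s

rope² = x² + 4²
x = √(24² - 4²) = 4√35
dx/dt = (rope/x) · d(rope)/dt = (24/(4√35)) · (-4) = -24√35/35 m/s
The boat approaches at 24√35/35 ≈ 4.057 m/s.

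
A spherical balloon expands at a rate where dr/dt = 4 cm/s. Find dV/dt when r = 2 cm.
64π cm³/s

V = (4/3)πr³
dV/dt = dV/dr · dr/dt = 4πr² · 4
At r = 2: dV/dt = 64π cm³/s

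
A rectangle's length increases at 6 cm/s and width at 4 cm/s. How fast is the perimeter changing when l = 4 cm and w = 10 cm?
20 cm/s

P = 2(l + w)
dP/dt = 2(dl/dt + dw/dt) = 2(6 + 4) = 20 cm/s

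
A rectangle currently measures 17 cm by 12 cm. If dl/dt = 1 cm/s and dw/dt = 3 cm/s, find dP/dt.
8 cm/s

P = 2(l + w)
dP/dt = 2(dl/dt + dw/dt) = 2(1 + 3) = 8 cm/s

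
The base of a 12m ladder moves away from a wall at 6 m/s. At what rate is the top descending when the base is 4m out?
3√2/2 ≈ 2.121 m/s

x² + y² = 12²
2x·dx/dt + 2y·dy/dt = 0
dy/dt = -x/y · dx/dt = -4/(8√2) · 6 = -3√2/2 m/s
The top is descending at 3√2/2 ≈ 2.121 m/s.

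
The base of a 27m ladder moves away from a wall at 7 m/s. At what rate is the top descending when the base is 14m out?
98√533/533 ≈ 4.245 m/s

x² + y² = 27²
2x·dx/dt + 2y·dy/dt = 0
dy/dt = -x/y · dx/dt = -14/√533 · 7 = -98√533/533 m/s
The top is descending at 98√533/533 ≈ 4.245 m/s.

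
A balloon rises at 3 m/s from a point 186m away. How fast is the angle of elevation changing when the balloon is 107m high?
0.012119 rad/s

tan(θ) = y/186
sec²(θ) · dθ/dt = (1/186) · dy/dt
dθ/dt = cos²(θ)/186 · 3 = 186/(186² + 107²) · 3
dθ/dt = 0.012119 rad/s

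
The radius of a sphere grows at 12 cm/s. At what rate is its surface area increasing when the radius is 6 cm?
576π cm²/s

S = 4πr²
dS/dt = dS/dr · dr/dt = 8πr · 12
At r = 6: dS/dt = 576π cm²/s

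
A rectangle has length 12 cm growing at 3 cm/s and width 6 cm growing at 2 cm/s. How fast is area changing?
42 cm²/s

A = lw
dA/dt = w·dl/dt + l·dw/dt = 6·3 + 12·2 = 42 cm²/s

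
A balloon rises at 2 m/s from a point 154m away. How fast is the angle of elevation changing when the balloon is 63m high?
0.011125 rad/s

tan(θ) = y/154
sec²(θ) · dθ/dt = (1/154) · dy/dt
dθ/dt = cos²(θ)/154 · 2 = 154/(154² + 63²) · 2
dθ/dt = 0.011125 rad/s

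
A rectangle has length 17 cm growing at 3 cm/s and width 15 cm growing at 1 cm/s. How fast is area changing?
62 cm²/s

A = lw
dA/dt = w·dl/dt + l·dw/dt = 15·3 + 17·1 = 62 cm²/s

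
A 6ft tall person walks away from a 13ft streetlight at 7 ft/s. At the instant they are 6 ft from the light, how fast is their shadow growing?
6 ft/s

By similar triangles: 13/(x+s) = 6/s
Solving: s = 6x/7
ds/dt = 6/7 · dx/dt = 6/7 · 7 = 6 ft/s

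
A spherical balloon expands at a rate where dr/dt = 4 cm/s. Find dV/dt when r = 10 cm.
1600π cm³/s

V = (4/3)πr³
dV/dt = dV/dr · dr/dt = 4πr² · 4
At r = 10: dV/dt = 1600π cm³/s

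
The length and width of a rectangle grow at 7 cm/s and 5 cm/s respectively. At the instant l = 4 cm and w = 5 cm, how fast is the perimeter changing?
24 cm/s

P = 2(l + w)
dP/dt = 2(dl/dt + dw/dt) = 2(7 + 5) = 24 cm/s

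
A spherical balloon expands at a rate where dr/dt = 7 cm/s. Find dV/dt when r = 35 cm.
34300π cm³/s

V = (4/3)πr³
dV/dt = dV/dr · dr/dt = 4πr² · 7
At r = 35: dV/dt = 34300π cm³/s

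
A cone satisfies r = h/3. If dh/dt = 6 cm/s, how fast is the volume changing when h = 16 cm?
512π/3 cm³/s

V = (1/3)π(h/3)²h = πh³/27
dV/dt = πh²/9 · 6
At h = 16: dV/dt = 512π/3 cm³/s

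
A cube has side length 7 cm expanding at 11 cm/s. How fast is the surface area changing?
924 cm²/s

A = 6s²
dA/dt = 12s · ds/dt = 12·7·11 = 924 cm²/s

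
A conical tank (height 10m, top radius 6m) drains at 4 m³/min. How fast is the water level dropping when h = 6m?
25/(81π) ≈ 0.09824 m/min

r/h = 6/10, so r = (3/5)h
V = (1/3)πr²h = (1/3)π((3/5)h)²h = (3/25)πh³
dV/dh = (9/25)πh²
dh/dt = (dV/dt)/(dV/dh) = -4/((9/25)π·6²) = -25/(81π) m/min
The level is dropping at 25/(81π) ≈ 0.09824 m/min.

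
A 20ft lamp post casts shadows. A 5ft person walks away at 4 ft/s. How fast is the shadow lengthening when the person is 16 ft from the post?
4/3 ft/s

By similar triangles: 20/(x+s) = 5/s
Solving: s = 5x/15
ds/dt = 5/15 · dx/dt = 1/3 · 4 = 4/3 ft/s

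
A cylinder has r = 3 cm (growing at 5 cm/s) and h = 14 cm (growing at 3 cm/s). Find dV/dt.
447π cm³/s

V = πr²h
dV/dt = 2πrh·dr/dt + πr²·dh/dt
= 2π(3)(14)(5) + π(3)²(3)
= 447π cm³/s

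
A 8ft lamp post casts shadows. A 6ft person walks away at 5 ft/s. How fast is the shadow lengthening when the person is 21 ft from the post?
15 ft/s

By similar triangles: 8/(x+s) = 6/s
Solving: s = 6x/2
ds/dt = 6/2 · dx/dt = 3 · 5 = 15 ft/s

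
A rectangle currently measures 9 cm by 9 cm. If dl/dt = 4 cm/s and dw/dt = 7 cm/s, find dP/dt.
22 cm/s

P = 2(l + w)
dP/dt = 2(dl/dt + dw/dt) = 2(4 + 7) = 22 cm/s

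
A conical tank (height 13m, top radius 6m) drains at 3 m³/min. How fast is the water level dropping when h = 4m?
169/(192π) ≈ 0.2802 m/min

r/h = 6/13, so r = (6/13)h
V = (1/3)πr²h = (1/3)π((6/13)h)²h = (12/169)πh³
dV/dh = (36/169)πh²
dh/dt = (dV/dt)/(dV/dh) = -3/((36/169)π·4²) = -169/(192π) m/min
The level is dropping at 169/(192π) ≈ 0.2802 m/min.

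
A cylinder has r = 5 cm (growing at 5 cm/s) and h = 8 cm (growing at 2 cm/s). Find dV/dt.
450π cm³/s

V = πr²h
dV/dt = 2πrh·dr/dt + πr²·dh/dt
= 2π(5)(8)(5) + π(5)²(2)
= 450π cm³/s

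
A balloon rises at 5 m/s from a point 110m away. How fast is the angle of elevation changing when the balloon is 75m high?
0.03103 rad/s

tan(θ) = y/110
sec²(θ) · dθ/dt = (1/110) · dy/dt
dθ/dt = cos²(θ)/110 · 5 = 110/(110² + 75²) · 5
dθ/dt = 0.03103 rad/s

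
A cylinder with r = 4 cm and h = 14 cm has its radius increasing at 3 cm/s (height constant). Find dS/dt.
132π cm²/s

S = 2πrh + 2πr² (lateral + bases)
dS/dt = (2πh + 4πr)·dr/dt = (2π·14 + 4π·4)·3
= 132π cm²/s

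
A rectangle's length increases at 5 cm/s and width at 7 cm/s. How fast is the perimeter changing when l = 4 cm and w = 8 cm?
24 cm/s

P = 2(l + w)
dP/dt = 2(dl/dt + dw/dt) = 2(5 + 7) = 24 cm/s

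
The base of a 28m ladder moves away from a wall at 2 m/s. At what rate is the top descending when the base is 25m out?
50√159/159 ≈ 3.965 m/s

x² + y² = 28²
2x·dx/dt + 2y·dy/dt = 0
dy/dt = -x/y · dx/dt = -25/√159 · 2 = -50√159/159 m/s
The top is descending at 50√159/159 ≈ 3.965 m/s.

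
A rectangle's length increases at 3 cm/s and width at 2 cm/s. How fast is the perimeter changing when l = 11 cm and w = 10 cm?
10 cm/s

P = 2(l + w)
dP/dt = 2(dl/dt + dw/dt) = 2(3 + 2) = 10 cm/s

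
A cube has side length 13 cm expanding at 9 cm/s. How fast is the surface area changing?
1404 cm²/s

A = 6s²
dA/dt = 12s · ds/dt = 12·13·9 = 1404 cm²/s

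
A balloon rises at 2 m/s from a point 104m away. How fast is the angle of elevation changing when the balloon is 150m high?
0.006243 rad/s

tan(θ) = y/104
sec²(θ) · dθ/dt = (1/104) · dy/dt
dθ/dt = cos²(θ)/104 · 2 = 104/(104² + 150²) · 2
dθ/dt = 0.006243 rad/s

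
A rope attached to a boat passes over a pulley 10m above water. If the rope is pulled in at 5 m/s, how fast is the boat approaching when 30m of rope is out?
15√2/4 ≈ 5.303 m/s

rope² = x² + 10²
x = √(30² - 10²) = 20√2
dx/dt = (rope/x) · d(rope)/dt = (30/(20√2)) · (-5) = -15√2/4 m/s
The boat approaches at 15√2/4 ≈ 5.303 m/s.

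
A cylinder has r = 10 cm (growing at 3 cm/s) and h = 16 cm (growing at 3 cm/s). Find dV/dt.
1260π cm³/s

V = πr²h
dV/dt = 2πrh·dr/dt + πr²·dh/dt
= 2π(10)(16)(3) + π(10)²(3)
= 1260π cm³/s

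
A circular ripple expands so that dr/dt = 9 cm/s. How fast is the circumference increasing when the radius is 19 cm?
18π cm/s

C = 2πr
dC/dt = 2π · dr/dt = 2π · 9 = 18π cm/s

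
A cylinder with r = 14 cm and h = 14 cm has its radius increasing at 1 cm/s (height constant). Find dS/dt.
84π cm²/s

S = 2πrh + 2πr² (lateral + bases)
dS/dt = (2πh + 4πr)·dr/dt = (2π·14 + 4π·14)·1
= 84π cm²/s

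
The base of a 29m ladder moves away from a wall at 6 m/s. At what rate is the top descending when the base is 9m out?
27√190/190 ≈ 1.959 m/s

x² + y² = 29²
2x·dx/dt + 2y·dy/dt = 0
dy/dt = -x/y · dx/dt = -9/(2√190) · 6 = -27√190/190 m/s
The top is descending at 27√190/190 ≈ 1.959 m/s.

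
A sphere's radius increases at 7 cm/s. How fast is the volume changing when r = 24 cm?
16128π cm³/s

V = (4/3)πr³
dV/dt = dV/dr · dr/dt = 4πr² · 7
At r = 24: dV/dt = 16128π cm³/s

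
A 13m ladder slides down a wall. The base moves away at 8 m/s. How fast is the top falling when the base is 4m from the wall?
32√17/51 ≈ 2.587 m/s

x² + y² = 13²
2x·dx/dt + 2y·dy/dt = 0
dy/dt = -x/y · dx/dt = -4/(3√17) · 8 = -32√17/51 m/s
The top is descending at 32√17/51 ≈ 2.587 m/s.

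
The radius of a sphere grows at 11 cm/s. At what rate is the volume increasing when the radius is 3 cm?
396π cm³/s

V = (4/3)πr³
dV/dt = dV/dr · dr/dt = 4πr² · 11
At r = 3: dV/dt = 396π cm³/s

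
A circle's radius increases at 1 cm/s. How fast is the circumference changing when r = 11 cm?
2π cm/s

C = 2πr
dC/dt = 2π · dr/dt = 2π · 1 = 2π cm/s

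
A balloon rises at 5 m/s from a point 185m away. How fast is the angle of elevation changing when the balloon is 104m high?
0.020537 rad/s

tan(θ) = y/185
sec²(θ) · dθ/dt = (1/185) · dy/dt
dθ/dt = cos²(θ)/185 · 5 = 185/(185² + 104²) · 5
dθ/dt = 0.020537 rad/s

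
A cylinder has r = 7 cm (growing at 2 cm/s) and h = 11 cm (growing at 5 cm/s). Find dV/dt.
553π cm³/s

V = πr²h
dV/dt = 2πrh·dr/dt + πr²·dh/dt
= 2π(7)(11)(2) + π(7)²(5)
= 553π cm³/s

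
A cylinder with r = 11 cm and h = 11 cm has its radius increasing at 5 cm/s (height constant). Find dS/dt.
330π cm²/s

S = 2πrh + 2πr² (lateral + bases)
dS/dt = (2πh + 4πr)·dr/dt = (2π·11 + 4π·11)·5
= 330π cm²/s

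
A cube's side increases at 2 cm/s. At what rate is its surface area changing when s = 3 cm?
72 cm²/s

A = 6s²
dA/dt = 12s · ds/dt = 12·3·2 = 72 cm²/s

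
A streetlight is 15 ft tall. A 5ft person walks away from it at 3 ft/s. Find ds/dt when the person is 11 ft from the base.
3/2 ft/s

By similar triangles: 15/(x+s) = 5/s
Solving: s = 5x/10
ds/dt = 5/10 · dx/dt = 1/2 · 3 = 3/2 ft/s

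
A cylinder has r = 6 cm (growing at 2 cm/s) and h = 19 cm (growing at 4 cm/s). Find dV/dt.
600π cm³/s

V = πr²h
dV/dt = 2πrh·dr/dt + πr²·dh/dt
= 2π(6)(19)(2) + π(6)²(4)
= 600π cm³/s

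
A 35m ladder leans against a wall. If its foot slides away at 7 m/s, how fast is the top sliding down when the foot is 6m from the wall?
42√1189/1189 ≈ 1.218 m/s

x² + y² = 35²
2x·dx/dt + 2y·dy/dt = 0
dy/dt = -x/y · dx/dt = -6/√1189 · 7 = -42√1189/1189 m/s
The top is descending at 42√1189/1189 ≈ 1.218 m/s.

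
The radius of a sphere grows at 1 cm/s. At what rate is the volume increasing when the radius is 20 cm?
1600π cm³/s

V = (4/3)πr³
dV/dt = dV/dr · dr/dt = 4πr² · 1
At r = 20: dV/dt = 1600π cm³/s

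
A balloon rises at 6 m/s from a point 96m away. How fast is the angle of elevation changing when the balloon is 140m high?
0.019989 rad/s

tan(θ) = y/96
sec²(θ) · dθ/dt = (1/96) · dy/dt
dθ/dt = cos²(θ)/96 · 6 = 96/(96² + 140²) · 6
dθ/dt = 0.019989 rad/s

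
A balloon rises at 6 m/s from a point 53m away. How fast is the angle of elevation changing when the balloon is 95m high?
0.026872 rad/s

tan(θ) = y/53
sec²(θ) · dθ/dt = (1/53) · dy/dt
dθ/dt = cos²(θ)/53 · 6 = 53/(53² + 95²) · 6
dθ/dt = 0.026872 rad/s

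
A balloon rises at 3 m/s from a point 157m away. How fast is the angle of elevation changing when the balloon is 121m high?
0.011988 rad/s

tan(θ) = y/157
sec²(θ) · dθ/dt = (1/157) · dy/dt
dθ/dt = cos²(θ)/157 · 3 = 157/(157² + 121²) · 3
dθ/dt = 0.011988 rad/s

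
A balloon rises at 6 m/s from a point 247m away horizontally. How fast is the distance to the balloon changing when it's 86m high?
516√68405/68405 ≈ 1.973 m/s

z² = 247² + y²
z = √(247² + 86²) = √68405
dz/dt = y/z · dy/dt = 86/√68405 · 6 = 516√68405/68405 ≈ 1.973 m/s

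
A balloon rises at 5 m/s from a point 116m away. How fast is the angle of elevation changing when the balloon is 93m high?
0.026238 rad/s

tan(θ) = y/116
sec²(θ) · dθ/dt = (1/116) · dy/dt
dθ/dt = cos²(θ)/116 · 5 = 116/(116² + 93²) · 5
dθ/dt = 0.026238 rad/s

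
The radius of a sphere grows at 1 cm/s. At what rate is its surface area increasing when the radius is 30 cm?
240π cm²/s

S = 4πr²
dS/dt = dS/dr · dr/dt = 8πr · 1
At r = 30: dS/dt = 240π cm²/s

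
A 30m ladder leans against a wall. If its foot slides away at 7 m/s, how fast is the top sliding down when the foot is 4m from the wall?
14√221/221 ≈ 0.9417 m/s

x² + y² = 30²
2x·dx/dt + 2y·dy/dt = 0
dy/dt = -x/y · dx/dt = -4/(2√221) · 7 = -14√221/221 m/s
The top is descending at 14√221/221 ≈ 0.9417 m/s.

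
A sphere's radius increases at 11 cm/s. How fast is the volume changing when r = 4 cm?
704π cm³/s

V = (4/3)πr³
dV/dt = dV/dr · dr/dt = 4πr² · 11
At r = 4: dV/dt = 704π cm³/s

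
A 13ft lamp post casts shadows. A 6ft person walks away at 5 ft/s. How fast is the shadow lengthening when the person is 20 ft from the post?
30/7 ft/s

By similar triangles: 13/(x+s) = 6/s
Solving: s = 6x/7
ds/dt = 6/7 · dx/dt = 6/7 · 5 = 30/7 ft/s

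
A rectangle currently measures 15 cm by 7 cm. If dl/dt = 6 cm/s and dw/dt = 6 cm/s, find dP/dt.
24 cm/s

P = 2(l + w)
dP/dt = 2(dl/dt + dw/dt) = 2(6 + 6) = 24 cm/s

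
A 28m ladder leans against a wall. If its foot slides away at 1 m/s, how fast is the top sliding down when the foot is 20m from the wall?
5√6/12 ≈ 1.021 m/s

x² + y² = 28²
2x·dx/dt + 2y·dy/dt = 0
dy/dt = -x/y · dx/dt = -20/(8√6) · 1 = -5√6/12 m/s
The top is descending at 5√6/12 ≈ 1.021 m/s.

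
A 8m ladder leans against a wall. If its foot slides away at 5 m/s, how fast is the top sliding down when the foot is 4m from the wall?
5√3/3 ≈ 2.887 m/s

x² + y² = 8²
2x·dx/dt + 2y·dy/dt = 0
dy/dt = -x/y · dx/dt = -4/(4√3) · 5 = -5√3/3 m/s
The top is descending at 5√3/3 ≈ 2.887 m/s.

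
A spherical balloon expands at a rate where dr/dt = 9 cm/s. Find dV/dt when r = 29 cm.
30276π cm³/s

V = (4/3)πr³
dV/dt = dV/dr · dr/dt = 4πr² · 9
At r = 29: dV/dt = 30276π cm³/s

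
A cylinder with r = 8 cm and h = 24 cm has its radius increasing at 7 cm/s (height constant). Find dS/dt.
560π cm²/s

S = 2πrh + 2πr² (lateral + bases)
dS/dt = (2πh + 4πr)·dr/dt = (2π·24 + 4π·8)·7
= 560π cm²/s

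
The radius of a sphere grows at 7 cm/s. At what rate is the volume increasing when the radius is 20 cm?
11200π cm³/s

V = (4/3)πr³
dV/dt = dV/dr · dr/dt = 4πr² · 7
At r = 20: dV/dt = 11200π cm³/s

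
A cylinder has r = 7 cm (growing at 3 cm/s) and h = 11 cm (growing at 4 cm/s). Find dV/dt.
658π cm³/s

V = πr²h
dV/dt = 2πrh·dr/dt + πr²·dh/dt
= 2π(7)(11)(3) + π(7)²(4)
= 658π cm³/s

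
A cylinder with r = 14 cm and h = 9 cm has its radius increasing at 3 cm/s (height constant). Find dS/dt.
222π cm²/s

S = 2πrh + 2πr² (lateral + bases)
dS/dt = (2πh + 4πr)·dr/dt = (2π·9 + 4π·14)·3
= 222π cm²/s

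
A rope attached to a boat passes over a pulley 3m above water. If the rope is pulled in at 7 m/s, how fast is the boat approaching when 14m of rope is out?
98√187/187 ≈ 7.166 m/s

rope² = x² + 3²
x = √(14² - 3²) = √187
dx/dt = (rope/x) · d(rope)/dt = (14/√187) · (-7) = -98√187/187 m/s
The boat approaches at 98√187/187 ≈ 7.166 m/s.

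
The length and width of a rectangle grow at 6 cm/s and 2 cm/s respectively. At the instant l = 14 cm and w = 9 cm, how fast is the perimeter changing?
16 cm/s

P = 2(l + w)
dP/dt = 2(dl/dt + dw/dt) = 2(6 + 2) = 16 cm/s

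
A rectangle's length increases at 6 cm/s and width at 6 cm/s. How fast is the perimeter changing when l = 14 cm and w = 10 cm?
24 cm/s

P = 2(l + w)
dP/dt = 2(dl/dt + dw/dt) = 2(6 + 6) = 24 cm/s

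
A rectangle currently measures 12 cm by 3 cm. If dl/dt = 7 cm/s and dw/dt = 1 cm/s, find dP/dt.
16 cm/s

P = 2(l + w)
dP/dt = 2(dl/dt + dw/dt) = 2(7 + 1) = 16 cm/s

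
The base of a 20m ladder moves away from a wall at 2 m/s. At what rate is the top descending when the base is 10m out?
2√3/3 ≈ 1.155 m/s

x² + y² = 20²
2x·dx/dt + 2y·dy/dt = 0
dy/dt = -x/y · dx/dt = -10/(10√3) · 2 = -2√3/3 m/s
The top is descending at 2√3/3 ≈ 1.155 m/s.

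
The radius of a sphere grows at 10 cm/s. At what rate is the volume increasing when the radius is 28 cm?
31360π cm³/s

V = (4/3)πr³
dV/dt = dV/dr · dr/dt = 4πr² · 10
At r = 28: dV/dt = 31360π cm³/s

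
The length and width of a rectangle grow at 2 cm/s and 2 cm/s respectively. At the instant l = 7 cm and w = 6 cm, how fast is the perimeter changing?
8 cm/s

P = 2(l + w)
dP/dt = 2(dl/dt + dw/dt) = 2(2 + 2) = 8 cm/s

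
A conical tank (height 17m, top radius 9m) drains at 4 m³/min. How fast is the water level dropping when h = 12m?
289/(2916π) ≈ 0.03155 m/min

r/h = 9/17, so r = (9/17)h
V = (1/3)πr²h = (1/3)π((9/17)h)²h = (27/289)πh³
dV/dh = (81/289)πh²
dh/dt = (dV/dt)/(dV/dh) = -4/((81/289)π·12²) = -289/(2916π) m/min
The level is dropping at 289/(2916π) ≈ 0.03155 m/min.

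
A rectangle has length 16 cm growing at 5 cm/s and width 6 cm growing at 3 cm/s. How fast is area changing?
78 cm²/s

A = lw
dA/dt = w·dl/dt + l·dw/dt = 6·5 + 16·3 = 78 cm²/s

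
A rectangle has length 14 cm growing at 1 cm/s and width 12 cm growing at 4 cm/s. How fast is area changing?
68 cm²/s

A = lw
dA/dt = w·dl/dt + l·dw/dt = 12·1 + 14·4 = 68 cm²/s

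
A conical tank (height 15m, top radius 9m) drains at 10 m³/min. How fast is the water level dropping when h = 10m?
5/(18π) ≈ 0.08842 m/min

r/h = 9/15, so r = (3/5)h
V = (1/3)πr²h = (1/3)π((3/5)h)²h = (3/25)πh³
dV/dh = (9/25)πh²
dh/dt = (dV/dt)/(dV/dh) = -10/((9/25)π·10²) = -5/(18π) m/min
The level is dropping at 5/(18π) ≈ 0.08842 m/min.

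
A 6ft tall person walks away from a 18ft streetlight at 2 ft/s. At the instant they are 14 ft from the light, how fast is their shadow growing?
1 ft/s

By similar triangles: 18/(x+s) = 6/s
Solving: s = 6x/12
ds/dt = 6/12 · dx/dt = 1/2 · 2 = 1 ft/s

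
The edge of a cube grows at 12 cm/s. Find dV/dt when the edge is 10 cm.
3600 cm³/s

V = s³
dV/dt = 3s² · ds/dt = 3·10²·12 = 3600 cm³/s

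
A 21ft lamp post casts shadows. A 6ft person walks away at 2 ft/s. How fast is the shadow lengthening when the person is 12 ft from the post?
4/5 ft/s

By similar triangles: 21/(x+s) = 6/s
Solving: s = 6x/15
ds/dt = 6/15 · dx/dt = 2/5 · 2 = 4/5 ft/s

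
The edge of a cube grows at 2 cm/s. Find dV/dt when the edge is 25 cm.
3750 cm³/s

V = s³
dV/dt = 3s² · ds/dt = 3·25²·2 = 3750 cm³/s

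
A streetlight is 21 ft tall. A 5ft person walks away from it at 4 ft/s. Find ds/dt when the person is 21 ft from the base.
5/4 ft/s

By similar triangles: 21/(x+s) = 5/s
Solving: s = 5x/16
ds/dt = 5/16 · dx/dt = 5/16 · 4 = 5/4 ft/s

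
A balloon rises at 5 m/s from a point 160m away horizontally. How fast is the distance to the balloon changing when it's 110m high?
55√377/377 ≈ 2.833 m/s

z² = 160² + y²
z = √(160² + 110²) = 10√377
dz/dt = y/z · dy/dt = 110/(10√377) · 5 = 55√377/377 ≈ 2.833 m/s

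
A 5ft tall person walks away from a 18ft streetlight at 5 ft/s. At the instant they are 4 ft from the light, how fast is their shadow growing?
25/13 ft/s

By similar triangles: 18/(x+s) = 5/s
Solving: s = 5x/13
ds/dt = 5/13 · dx/dt = 5/13 · 5 = 25/13 ft/s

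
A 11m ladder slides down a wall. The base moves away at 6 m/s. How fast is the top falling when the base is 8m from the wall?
16√57/19 ≈ 6.358 m/s

x² + y² = 11²
2x·dx/dt + 2y·dy/dt = 0
dy/dt = -x/y · dx/dt = -8/√57 · 6 = -16√57/19 m/s
The top is descending at 16√57/19 ≈ 6.358 m/s.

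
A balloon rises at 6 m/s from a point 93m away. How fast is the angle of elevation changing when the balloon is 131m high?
0.02162 rad/s

tan(θ) = y/93
sec²(θ) · dθ/dt = (1/93) · dy/dt
dθ/dt = cos²(θ)/93 · 6 = 93/(93² + 131²) · 6
dθ/dt = 0.02162 rad/s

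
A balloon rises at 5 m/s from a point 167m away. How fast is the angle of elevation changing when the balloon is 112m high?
0.020651 rad/s

tan(θ) = y/167
sec²(θ) · dθ/dt = (1/167) · dy/dt
dθ/dt = cos²(θ)/167 · 5 = 167/(167² + 112²) · 5
dθ/dt = 0.020651 rad/s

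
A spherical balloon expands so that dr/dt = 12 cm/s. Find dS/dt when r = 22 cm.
2112π cm²/s

S = 4πr²
dS/dt = dS/dr · dr/dt = 8πr · 12
At r = 22: dS/dt = 2112π cm²/s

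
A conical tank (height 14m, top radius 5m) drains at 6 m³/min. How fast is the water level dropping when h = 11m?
1176/(3025π) ≈ 0.1237 m/min

r/h = 5/14, so r = (5/14)h
V = (1/3)πr²h = (1/3)π((5/14)h)²h = (25/588)πh³
dV/dh = (25/196)πh²
dh/dt = (dV/dt)/(dV/dh) = -6/((25/196)π·11²) = -1176/(3025π) m/min
The level is dropping at 1176/(3025π) ≈ 0.1237 m/min.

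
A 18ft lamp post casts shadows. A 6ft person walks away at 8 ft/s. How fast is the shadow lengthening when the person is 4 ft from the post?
4 ft/s

By similar triangles: 18/(x+s) = 6/s
Solving: s = 6x/12
ds/dt = 6/12 · dx/dt = 1/2 · 8 = 4 ft/s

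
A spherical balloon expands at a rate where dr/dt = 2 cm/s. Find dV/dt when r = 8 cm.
512π cm³/s

V = (4/3)πr³
dV/dt = dV/dr · dr/dt = 4πr² · 2
At r = 8: dV/dt = 512π cm³/s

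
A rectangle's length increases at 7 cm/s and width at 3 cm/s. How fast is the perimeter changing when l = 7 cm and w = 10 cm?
20 cm/s

P = 2(l + w)
dP/dt = 2(dl/dt + dw/dt) = 2(7 + 3) = 20 cm/s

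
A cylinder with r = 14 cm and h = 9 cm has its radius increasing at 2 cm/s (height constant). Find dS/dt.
148π cm²/s

S = 2πrh + 2πr² (lateral + bases)
dS/dt = (2πh + 4πr)·dr/dt = (2π·9 + 4π·14)·2
= 148π cm²/s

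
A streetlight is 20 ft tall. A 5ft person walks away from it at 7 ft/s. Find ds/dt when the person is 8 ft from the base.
7/3 ft/s

By similar triangles: 20/(x+s) = 5/s
Solving: s = 5x/15
ds/dt = 5/15 · dx/dt = 1/3 · 7 = 7/3 ft/s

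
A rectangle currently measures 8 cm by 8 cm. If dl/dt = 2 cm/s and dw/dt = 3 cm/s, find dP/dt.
10 cm/s

P = 2(l + w)
dP/dt = 2(dl/dt + dw/dt) = 2(2 + 3) = 10 cm/s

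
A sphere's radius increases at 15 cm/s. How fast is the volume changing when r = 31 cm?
57660π cm³/s

V = (4/3)πr³
dV/dt = dV/dr · dr/dt = 4πr² · 15
At r = 31: dV/dt = 57660π cm³/s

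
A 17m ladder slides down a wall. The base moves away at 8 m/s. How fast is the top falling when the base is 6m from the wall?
48√253/253 ≈ 3.018 m/s

x² + y² = 17²
2x·dx/dt + 2y·dy/dt = 0
dy/dt = -x/y · dx/dt = -6/√253 · 8 = -48√253/253 m/s
The top is descending at 48√253/253 ≈ 3.018 m/s.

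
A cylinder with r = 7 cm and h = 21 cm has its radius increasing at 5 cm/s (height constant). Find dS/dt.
350π cm²/s

S = 2πrh + 2πr² (lateral + bases)
dS/dt = (2πh + 4πr)·dr/dt = (2π·21 + 4π·7)·5
= 350π cm²/s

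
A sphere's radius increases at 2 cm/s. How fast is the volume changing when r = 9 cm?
648π cm³/s

V = (4/3)πr³
dV/dt = dV/dr · dr/dt = 4πr² · 2
At r = 9: dV/dt = 648π cm³/s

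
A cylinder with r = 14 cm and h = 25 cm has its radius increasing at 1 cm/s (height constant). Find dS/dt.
106π cm²/s

S = 2πrh + 2πr² (lateral + bases)
dS/dt = (2πh + 4πr)·dr/dt = (2π·25 + 4π·14)·1
= 106π cm²/s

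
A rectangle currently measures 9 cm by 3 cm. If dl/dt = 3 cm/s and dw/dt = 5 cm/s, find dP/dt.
16 cm/s

P = 2(l + w)
dP/dt = 2(dl/dt + dw/dt) = 2(3 + 5) = 16 cm/s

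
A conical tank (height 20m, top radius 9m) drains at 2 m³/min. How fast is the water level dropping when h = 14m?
200/(3969π) ≈ 0.01604 m/min

r/h = 9/20, so r = (9/20)h
V = (1/3)πr²h = (1/3)π((9/20)h)²h = (27/400)πh³
dV/dh = (81/400)πh²
dh/dt = (dV/dt)/(dV/dh) = -2/((81/400)π·14²) = -200/(3969π) m/min
The level is dropping at 200/(3969π) ≈ 0.01604 m/min.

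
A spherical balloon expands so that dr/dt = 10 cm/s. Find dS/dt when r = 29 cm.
2320π cm²/s

S = 4πr²
dS/dt = dS/dr · dr/dt = 8πr · 10
At r = 29: dS/dt = 2320π cm²/s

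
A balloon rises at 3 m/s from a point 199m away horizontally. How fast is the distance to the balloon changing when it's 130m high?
390√56501/56501 ≈ 1.641 m/s

z² = 199² + y²
z = √(199² + 130²) = √56501
dz/dt = y/z · dy/dt = 130/√56501 · 3 = 390√56501/56501 ≈ 1.641 m/s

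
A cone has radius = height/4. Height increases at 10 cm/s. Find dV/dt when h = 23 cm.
2645π/8 cm³/s

V = (1/3)π(h/4)²h = πh³/48
dV/dt = πh²/16 · 10
At h = 23: dV/dt = 2645π/8 cm³/s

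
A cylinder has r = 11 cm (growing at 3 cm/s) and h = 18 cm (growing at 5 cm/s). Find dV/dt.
1793π cm³/s

V = πr²h
dV/dt = 2πrh·dr/dt + πr²·dh/dt
= 2π(11)(18)(3) + π(11)²(5)
= 1793π cm³/s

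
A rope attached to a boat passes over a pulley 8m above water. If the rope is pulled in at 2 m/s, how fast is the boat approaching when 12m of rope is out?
6√5/5 ≈ 2.683 m/s

rope² = x² + 8²
x = √(12² - 8²) = 4√5
dx/dt = (rope/x) · d(rope)/dt = (12/(4√5)) · (-2) = -6√5/5 m/s
The boat approaches at 6√5/5 ≈ 2.683 m/s.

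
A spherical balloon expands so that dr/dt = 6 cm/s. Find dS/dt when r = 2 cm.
96π cm²/s

S = 4πr²
dS/dt = dS/dr · dr/dt = 8πr · 6
At r = 2: dS/dt = 96π cm²/s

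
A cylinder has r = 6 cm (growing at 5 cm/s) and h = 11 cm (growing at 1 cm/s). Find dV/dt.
696π cm³/s

V = πr²h
dV/dt = 2πrh·dr/dt + πr²·dh/dt
= 2π(6)(11)(5) + π(6)²(1)
= 696π cm³/s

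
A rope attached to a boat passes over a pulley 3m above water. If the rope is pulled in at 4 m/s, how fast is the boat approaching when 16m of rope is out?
64√247/247 ≈ 4.072 m/s

rope² = x² + 3²
x = √(16² - 3²) = √247
dx/dt = (rope/x) · d(rope)/dt = (16/√247) · (-4) = -64√247/247 m/s
The boat approaches at 64√247/247 ≈ 4.072 m/s.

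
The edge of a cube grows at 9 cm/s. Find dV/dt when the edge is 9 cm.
2187 cm³/s

V = s³
dV/dt = 3s² · ds/dt = 3·9²·9 = 2187 cm³/s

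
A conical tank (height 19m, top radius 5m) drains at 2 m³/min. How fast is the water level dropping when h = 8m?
361/(800π) ≈ 0.1436 m/min

r/h = 5/19, so r = (5/19)h
V = (1/3)πr²h = (1/3)π((5/19)h)²h = (25/1083)πh³
dV/dh = (25/361)πh²
dh/dt = (dV/dt)/(dV/dh) = -2/((25/361)π·8²) = -361/(800π) m/min
The level is dropping at 361/(800π) ≈ 0.1436 m/min.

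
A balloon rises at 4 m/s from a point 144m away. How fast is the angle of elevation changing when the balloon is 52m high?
0.024573 rad/s

tan(θ) = y/144
sec²(θ) · dθ/dt = (1/144) · dy/dt
dθ/dt = cos²(θ)/144 · 4 = 144/(144² + 52²) · 4
dθ/dt = 0.024573 rad/s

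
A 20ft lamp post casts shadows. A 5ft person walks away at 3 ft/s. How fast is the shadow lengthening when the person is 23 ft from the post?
1 ft/s

By similar triangles: 20/(x+s) = 5/s
Solving: s = 5x/15
ds/dt = 5/15 · dx/dt = 1/3 · 3 = 1 ft/s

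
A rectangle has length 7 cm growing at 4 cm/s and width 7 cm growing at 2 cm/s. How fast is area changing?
42 cm²/s

A = lw
dA/dt = w·dl/dt + l·dw/dt = 7·4 + 7·2 = 42 cm²/s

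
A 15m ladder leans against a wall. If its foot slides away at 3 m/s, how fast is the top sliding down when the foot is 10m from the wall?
6√5/5 ≈ 2.683 m/s

x² + y² = 15²
2x·dx/dt + 2y·dy/dt = 0
dy/dt = -x/y · dx/dt = -10/(5√5) · 3 = -6√5/5 m/s
The top is descending at 6√5/5 ≈ 2.683 m/s.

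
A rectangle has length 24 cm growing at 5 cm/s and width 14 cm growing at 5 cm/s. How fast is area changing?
190 cm²/s

A = lw
dA/dt = w·dl/dt + l·dw/dt = 14·5 + 24·5 = 190 cm²/s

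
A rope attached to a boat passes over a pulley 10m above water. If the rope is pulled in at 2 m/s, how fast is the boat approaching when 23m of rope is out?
46√429/429 ≈ 2.221 m/s

rope² = x² + 10²
x = √(23² - 10²) = √429
dx/dt = (rope/x) · d(rope)/dt = (23/√429) · (-2) = -46√429/429 m/s
The boat approaches at 46√429/429 ≈ 2.221 m/s.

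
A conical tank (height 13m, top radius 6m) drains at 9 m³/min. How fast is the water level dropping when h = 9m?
169/(324π) ≈ 0.166 m/min

r/h = 6/13, so r = (6/13)h
V = (1/3)πr²h = (1/3)π((6/13)h)²h = (12/169)πh³
dV/dh = (36/169)πh²
dh/dt = (dV/dt)/(dV/dh) = -9/((36/169)π·9²) = -169/(324π) m/min
The level is dropping at 169/(324π) ≈ 0.166 m/min.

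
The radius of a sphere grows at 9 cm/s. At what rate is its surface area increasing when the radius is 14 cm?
1008π cm²/s

S = 4πr²
dS/dt = dS/dr · dr/dt = 8πr · 9
At r = 14: dS/dt = 1008π cm²/s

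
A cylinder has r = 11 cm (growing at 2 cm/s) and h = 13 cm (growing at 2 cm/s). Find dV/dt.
814π cm³/s

V = πr²h
dV/dt = 2πrh·dr/dt + πr²·dh/dt
= 2π(11)(13)(2) + π(11)²(2)
= 814π cm³/s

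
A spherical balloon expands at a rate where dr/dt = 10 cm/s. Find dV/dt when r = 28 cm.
31360π cm³/s

V = (4/3)πr³
dV/dt = dV/dr · dr/dt = 4πr² · 10
At r = 28: dV/dt = 31360π cm³/s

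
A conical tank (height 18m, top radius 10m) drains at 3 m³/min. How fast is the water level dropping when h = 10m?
243/(2500π) ≈ 0.03094 m/min

r/h = 10/18, so r = (5/9)h
V = (1/3)πr²h = (1/3)π((5/9)h)²h = (25/243)πh³
dV/dh = (25/81)πh²
dh/dt = (dV/dt)/(dV/dh) = -3/((25/81)π·10²) = -243/(2500π) m/min
The level is dropping at 243/(2500π) ≈ 0.03094 m/min.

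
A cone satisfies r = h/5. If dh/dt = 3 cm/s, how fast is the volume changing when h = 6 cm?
108π/25 cm³/s

V = (1/3)π(h/5)²h = πh³/75
dV/dt = πh²/25 · 3
At h = 6: dV/dt = 108π/25 cm³/s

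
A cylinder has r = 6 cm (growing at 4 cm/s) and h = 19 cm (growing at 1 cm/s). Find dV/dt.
948π cm³/s

V = πr²h
dV/dt = 2πrh·dr/dt + πr²·dh/dt
= 2π(6)(19)(4) + π(6)²(1)
= 948π cm³/s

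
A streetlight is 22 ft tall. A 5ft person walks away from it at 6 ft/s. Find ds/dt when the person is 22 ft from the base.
30/17 ft/s

By similar triangles: 22/(x+s) = 5/s
Solving: s = 5x/17
ds/dt = 5/17 · dx/dt = 5/17 · 6 = 30/17 ft/s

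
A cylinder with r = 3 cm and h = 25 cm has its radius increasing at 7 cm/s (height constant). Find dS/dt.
434π cm²/s

S = 2πrh + 2πr² (lateral + bases)
dS/dt = (2πh + 4πr)·dr/dt = (2π·25 + 4π·3)·7
= 434π cm²/s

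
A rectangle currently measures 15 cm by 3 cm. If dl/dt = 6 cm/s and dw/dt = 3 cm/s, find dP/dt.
18 cm/s

P = 2(l + w)
dP/dt = 2(dl/dt + dw/dt) = 2(6 + 3) = 18 cm/s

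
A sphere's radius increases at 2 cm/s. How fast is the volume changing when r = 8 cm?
512π cm³/s

V = (4/3)πr³
dV/dt = dV/dr · dr/dt = 4πr² · 2
At r = 8: dV/dt = 512π cm³/s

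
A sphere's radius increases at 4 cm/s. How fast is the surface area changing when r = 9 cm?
288π cm²/s

S = 4πr²
dS/dt = dS/dr · dr/dt = 8πr · 4
At r = 9: dS/dt = 288π cm²/s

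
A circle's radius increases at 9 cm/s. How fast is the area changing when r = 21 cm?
378π cm²/s

A = πr²
dA/dt = 2πr · dr/dt = 2π(21)(9) = 378π cm²/s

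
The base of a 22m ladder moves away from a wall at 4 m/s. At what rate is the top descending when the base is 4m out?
8√13/39 ≈ 0.7396 m/s

x² + y² = 22²
2x·dx/dt + 2y·dy/dt = 0
dy/dt = -x/y · dx/dt = -4/(6√13) · 4 = -8√13/39 m/s
The top is descending at 8√13/39 ≈ 0.7396 m/s.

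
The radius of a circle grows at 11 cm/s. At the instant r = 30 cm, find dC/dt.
22π cm/s

C = 2πr
dC/dt = 2π · dr/dt = 2π · 11 = 22π cm/s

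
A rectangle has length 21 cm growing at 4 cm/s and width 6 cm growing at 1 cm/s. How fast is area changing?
45 cm²/s

A = lw
dA/dt = w·dl/dt + l·dw/dt = 6·4 + 21·1 = 45 cm²/s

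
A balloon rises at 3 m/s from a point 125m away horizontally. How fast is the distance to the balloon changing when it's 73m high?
219√20954/20954 ≈ 1.513 m/s

z² = 125² + y²
z = √(125² + 73²) = √20954
dz/dt = y/z · dy/dt = 73/√20954 · 3 = 219√20954/20954 ≈ 1.513 m/s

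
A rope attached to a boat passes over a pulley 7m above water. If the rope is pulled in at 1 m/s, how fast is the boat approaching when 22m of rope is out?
22√435/435 ≈ 1.055 m/s

rope² = x² + 7²
x = √(22² - 7²) = √435
dx/dt = (rope/x) · d(rope)/dt = (22/√435) · (-1) = -22√435/435 m/s
The boat approaches at 22√435/435 ≈ 1.055 m/s.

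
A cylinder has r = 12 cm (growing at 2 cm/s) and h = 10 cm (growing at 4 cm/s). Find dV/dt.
1056π cm³/s

V = πr²h
dV/dt = 2πrh·dr/dt + πr²·dh/dt
= 2π(12)(10)(2) + π(12)²(4)
= 1056π cm³/s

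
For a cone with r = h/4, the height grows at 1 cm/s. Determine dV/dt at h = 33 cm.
1089π/16 cm³/s

V = (1/3)π(h/4)²h = πh³/48
dV/dt = πh²/16 · 1
At h = 33: dV/dt = 1089π/16 cm³/s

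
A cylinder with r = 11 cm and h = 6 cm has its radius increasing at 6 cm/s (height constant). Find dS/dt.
336π cm²/s

S = 2πrh + 2πr² (lateral + bases)
dS/dt = (2πh + 4πr)·dr/dt = (2π·6 + 4π·11)·6
= 336π cm²/s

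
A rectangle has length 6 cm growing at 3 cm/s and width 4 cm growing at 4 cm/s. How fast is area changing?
36 cm²/s

A = lw
dA/dt = w·dl/dt + l·dw/dt = 4·3 + 6·4 = 36 cm²/s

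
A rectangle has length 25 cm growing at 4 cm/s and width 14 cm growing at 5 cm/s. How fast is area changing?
181 cm²/s

A = lw
dA/dt = w·dl/dt + l·dw/dt = 14·4 + 25·5 = 181 cm²/s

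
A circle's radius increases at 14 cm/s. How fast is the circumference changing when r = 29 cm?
28π cm/s

C = 2πr
dC/dt = 2π · dr/dt = 2π · 14 = 28π cm/s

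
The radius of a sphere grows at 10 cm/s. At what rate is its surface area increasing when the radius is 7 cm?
560π cm²/s

S = 4πr²
dS/dt = dS/dr · dr/dt = 8πr · 10
At r = 7: dS/dt = 560π cm²/s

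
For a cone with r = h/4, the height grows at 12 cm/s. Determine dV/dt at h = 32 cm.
768π cm³/s

V = (1/3)π(h/4)²h = πh³/48
dV/dt = πh²/16 · 12
At h = 32: dV/dt = 768π cm³/s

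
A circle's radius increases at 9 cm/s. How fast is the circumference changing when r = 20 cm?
18π cm/s

C = 2πr
dC/dt = 2π · dr/dt = 2π · 9 = 18π cm/s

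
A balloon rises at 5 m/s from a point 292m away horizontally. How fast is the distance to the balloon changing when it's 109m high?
109√97145/19429 ≈ 1.749 m/s

z² = 292² + y²
z = √(292² + 109²) = √97145
dz/dt = y/z · dy/dt = 109/√97145 · 5 = 109√97145/19429 ≈ 1.749 m/s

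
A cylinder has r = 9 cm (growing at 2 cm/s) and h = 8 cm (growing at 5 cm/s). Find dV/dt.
693π cm³/s

V = πr²h
dV/dt = 2πrh·dr/dt + πr²·dh/dt
= 2π(9)(8)(2) + π(9)²(5)
= 693π cm³/s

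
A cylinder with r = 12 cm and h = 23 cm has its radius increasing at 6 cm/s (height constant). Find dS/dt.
564π cm²/s

S = 2πrh + 2πr² (lateral + bases)
dS/dt = (2πh + 4πr)·dr/dt = (2π·23 + 4π·12)·6
= 564π cm²/s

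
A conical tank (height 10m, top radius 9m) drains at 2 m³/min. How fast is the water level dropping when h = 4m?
25/(162π) ≈ 0.04912 m/min

r/h = 9/10, so r = (9/10)h
V = (1/3)πr²h = (1/3)π((9/10)h)²h = (27/100)πh³
dV/dh = (81/100)πh²
dh/dt = (dV/dt)/(dV/dh) = -2/((81/100)π·4²) = -25/(162π) m/min
The level is dropping at 25/(162π) ≈ 0.04912 m/min.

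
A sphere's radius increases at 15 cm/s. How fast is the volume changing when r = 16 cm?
15360π cm³/s

V = (4/3)πr³
dV/dt = dV/dr · dr/dt = 4πr² · 15
At r = 16: dV/dt = 15360π cm³/s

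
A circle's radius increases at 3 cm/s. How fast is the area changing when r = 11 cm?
66π cm²/s

A = πr²
dA/dt = 2πr · dr/dt = 2π(11)(3) = 66π cm²/s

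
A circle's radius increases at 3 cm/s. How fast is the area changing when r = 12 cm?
72π cm²/s

A = πr²
dA/dt = 2πr · dr/dt = 2π(12)(3) = 72π cm²/s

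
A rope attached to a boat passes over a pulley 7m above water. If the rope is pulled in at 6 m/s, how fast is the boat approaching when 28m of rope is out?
8√15/5 ≈ 6.197 m/s

rope² = x² + 7²
x = √(28² - 7²) = 7√15
dx/dt = (rope/x) · d(rope)/dt = (28/(7√15)) · (-6) = -8√15/5 m/s
The boat approaches at 8√15/5 ≈ 6.197 m/s.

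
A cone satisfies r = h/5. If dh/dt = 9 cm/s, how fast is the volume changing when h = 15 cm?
81π cm³/s

V = (1/3)π(h/5)²h = πh³/75
dV/dt = πh²/25 · 9
At h = 15: dV/dt = 81π cm³/s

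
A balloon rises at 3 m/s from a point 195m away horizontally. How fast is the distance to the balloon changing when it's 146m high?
438√59341/59341 ≈ 1.798 m/s

z² = 195² + y²
z = √(195² + 146²) = √59341
dz/dt = y/z · dy/dt = 146/√59341 · 3 = 438√59341/59341 ≈ 1.798 m/s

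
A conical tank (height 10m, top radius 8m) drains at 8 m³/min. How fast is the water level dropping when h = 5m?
1/(2π) ≈ 0.1592 m/min

r/h = 8/10, so r = (4/5)h
V = (1/3)πr²h = (1/3)π((4/5)h)²h = (16/75)πh³
dV/dh = (16/25)πh²
dh/dt = (dV/dt)/(dV/dh) = -8/((16/25)π·5²) = -1/(2π) m/min
The level is dropping at 1/(2π) ≈ 0.1592 m/min.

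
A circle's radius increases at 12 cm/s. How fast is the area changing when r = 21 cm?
504π cm²/s

A = πr²
dA/dt = 2πr · dr/dt = 2π(21)(12) = 504π cm²/s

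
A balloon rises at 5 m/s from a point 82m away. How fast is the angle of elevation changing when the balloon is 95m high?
0.026033 rad/s

tan(θ) = y/82
sec²(θ) · dθ/dt = (1/82) · dy/dt
dθ/dt = cos²(θ)/82 · 5 = 82/(82² + 95²) · 5
dθ/dt = 0.026033 rad/s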